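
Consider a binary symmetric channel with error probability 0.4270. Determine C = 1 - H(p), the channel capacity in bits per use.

For BSC with error probability p:
C = 1 - H(p) where H(p) is binary entropy
H(0.4270) = -0.4270 × log₂(0.4270) - 0.5730 × log₂(0.5730)
H(p) = 0.9846
C = 1 - 0.9846 = 0.0154 bits/use


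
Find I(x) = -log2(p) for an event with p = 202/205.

Information content I(x) = -log₂(p(x))
I = -log₂(202/205) = -log₂(0.9854)
I = 0.0213 bits


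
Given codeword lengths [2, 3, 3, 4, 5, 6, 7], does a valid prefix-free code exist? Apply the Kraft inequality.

Kraft inequality: Σ 2^(-l_i) ≤ 1 for prefix-free code
Calculating: 2^(-2) + 2^(-3) + 2^(-3) + 2^(-4) + 2^(-5) + 2^(-6) + 2^(-7)
= 0.25 + 0.125 + 0.125 + 0.0625 + 0.03125 + 0.015625 + 0.0078125
= 0.6172
Since 0.6172 ≤ 1, prefix-free code exists


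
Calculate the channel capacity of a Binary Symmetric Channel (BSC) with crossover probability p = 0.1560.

For BSC with error probability p:
C = 1 - H(p) where H(p) is binary entropy
H(0.1560) = -0.1560 × log₂(0.1560) - 0.8440 × log₂(0.8440)
H(p) = 0.6247
C = 1 - 0.6247 = 0.3753 bits/use


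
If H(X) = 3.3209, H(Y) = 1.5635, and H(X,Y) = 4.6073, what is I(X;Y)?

I(X;Y) = H(X) + H(Y) - H(X,Y)
I(X;Y) = 3.3209 + 1.5635 - 4.6073 = 0.2771 bits


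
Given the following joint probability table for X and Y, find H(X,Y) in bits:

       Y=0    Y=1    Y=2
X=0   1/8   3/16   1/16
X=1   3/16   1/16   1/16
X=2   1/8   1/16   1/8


H(X,Y) = -Σ p(x,y) log₂ p(x,y)
  p(0,0)=1/8: -0.1250 × log₂(0.1250) = 0.3750
  p(0,1)=3/16: -0.1875 × log₂(0.1875) = 0.4528
  p(0,2)=1/16: -0.0625 × log₂(0.0625) = 0.2500
  p(1,0)=3/16: -0.1875 × log₂(0.1875) = 0.4528
  p(1,1)=1/16: -0.0625 × log₂(0.0625) = 0.2500
  p(1,2)=1/16: -0.0625 × log₂(0.0625) = 0.2500
  p(2,0)=1/8: -0.1250 × log₂(0.1250) = 0.3750
  p(2,1)=1/16: -0.0625 × log₂(0.0625) = 0.2500
  p(2,2)=1/8: -0.1250 × log₂(0.1250) = 0.3750
H(X,Y) = 3.0306 bits


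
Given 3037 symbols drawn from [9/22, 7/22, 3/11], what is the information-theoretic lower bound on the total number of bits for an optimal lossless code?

Entropy H = 1.5644 bits/symbol
Minimum bits = H × n = 1.5644 × 3037
= 4751.10 bits


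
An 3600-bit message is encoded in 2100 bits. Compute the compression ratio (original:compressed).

Compression ratio = Original / Compressed
= 3600 / 2100 = 1.71:1


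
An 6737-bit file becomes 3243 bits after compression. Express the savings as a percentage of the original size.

Space savings = (1 - Compressed/Original) × 100%
= (1 - 3243/6737) × 100%
= 51.86%


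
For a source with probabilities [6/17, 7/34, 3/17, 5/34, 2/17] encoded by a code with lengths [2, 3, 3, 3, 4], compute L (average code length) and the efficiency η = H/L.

Average length L = Σ p_i × l_i = 2.7647 bits
Entropy H = 2.2113 bits
Efficiency η = H/L × 100% = 79.98%


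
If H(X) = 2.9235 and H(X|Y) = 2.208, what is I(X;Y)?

I(X;Y) = H(X) - H(X|Y)
I(X;Y) = 2.9235 - 2.208 = 0.7155 bits


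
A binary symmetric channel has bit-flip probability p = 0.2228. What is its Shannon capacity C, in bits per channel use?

For BSC with error probability p:
C = 1 - H(p) where H(p) is binary entropy
H(0.2228) = -0.2228 × log₂(0.2228) - 0.7772 × log₂(0.7772)
H(p) = 0.7652
C = 1 - 0.7652 = 0.2348 bits/use


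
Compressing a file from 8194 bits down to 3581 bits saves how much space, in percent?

Space savings = (1 - Compressed/Original) × 100%
= (1 - 3581/8194) × 100%
= 56.30%


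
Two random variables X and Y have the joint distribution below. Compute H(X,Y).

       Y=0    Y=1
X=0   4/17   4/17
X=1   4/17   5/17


H(X,Y) = -Σ p(x,y) log₂ p(x,y)
  p(0,0)=4/17: -0.2353 × log₂(0.2353) = 0.4912
  p(0,1)=4/17: -0.2353 × log₂(0.2353) = 0.4912
  p(1,0)=4/17: -0.2353 × log₂(0.2353) = 0.4912
  p(1,1)=5/17: -0.2941 × log₂(0.2941) = 0.5193
H(X,Y) = 1.9928 bits


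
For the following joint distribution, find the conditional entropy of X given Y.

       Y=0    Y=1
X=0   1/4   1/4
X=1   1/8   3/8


H(X|Y) = Σ_y p(y) H(X|Y=y)
  p(Y=0) = 3/8, H(X|Y=0) = 0.9183
  p(Y=1) = 5/8, H(X|Y=1) = 0.9710
H(X|Y) = 0.3750×0.9183 + 0.6250×0.9710 = 0.9512 bits


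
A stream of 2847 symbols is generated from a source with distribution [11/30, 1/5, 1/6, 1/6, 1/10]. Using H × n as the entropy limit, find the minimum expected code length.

Entropy H = 2.1890 bits/symbol
Minimum bits = H × n = 2.1890 × 2847
= 6231.99 bits


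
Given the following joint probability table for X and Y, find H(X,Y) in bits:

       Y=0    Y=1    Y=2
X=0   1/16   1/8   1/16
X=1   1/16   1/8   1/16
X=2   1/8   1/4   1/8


H(X,Y) = -Σ p(x,y) log₂ p(x,y)
  p(0,0)=1/16: -0.0625 × log₂(0.0625) = 0.2500
  p(0,1)=1/8: -0.1250 × log₂(0.1250) = 0.3750
  p(0,2)=1/16: -0.0625 × log₂(0.0625) = 0.2500
  p(1,0)=1/16: -0.0625 × log₂(0.0625) = 0.2500
  p(1,1)=1/8: -0.1250 × log₂(0.1250) = 0.3750
  p(1,2)=1/16: -0.0625 × log₂(0.0625) = 0.2500
  p(2,0)=1/8: -0.1250 × log₂(0.1250) = 0.3750
  p(2,1)=1/4: -0.2500 × log₂(0.2500) = 0.5000
  p(2,2)=1/8: -0.1250 × log₂(0.1250) = 0.3750
H(X,Y) = 3.0000 bits


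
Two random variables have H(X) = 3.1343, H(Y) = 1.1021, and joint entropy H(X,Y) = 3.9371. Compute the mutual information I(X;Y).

I(X;Y) = H(X) + H(Y) - H(X,Y)
I(X;Y) = 3.1343 + 1.1021 - 3.9371 = 0.2993 bits


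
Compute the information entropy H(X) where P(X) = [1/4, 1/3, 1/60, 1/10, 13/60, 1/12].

H(X) = -Σ p(x) log₂ p(x)
  -1/4 × log₂(1/4) = 0.5000
  -1/3 × log₂(1/3) = 0.5283
  -1/60 × log₂(1/60) = 0.0984
  -1/10 × log₂(1/10) = 0.3322
  -13/60 × log₂(13/60) = 0.4781
  -1/12 × log₂(1/12) = 0.2987
H(X) = 2.2358 bits


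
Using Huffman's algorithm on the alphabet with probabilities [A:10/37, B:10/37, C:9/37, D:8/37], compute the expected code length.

Huffman tree construction:
Combine smallest probabilities repeatedly
Resulting codes:
  A: 10 (length 2)
  B: 11 (length 2)
  C: 01 (length 2)
  D: 00 (length 2)
Average length = Σ p(s) × length(s) = 2.0000 bits


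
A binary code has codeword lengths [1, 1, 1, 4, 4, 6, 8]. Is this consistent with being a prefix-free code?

Kraft inequality: Σ 2^(-l_i) ≤ 1 for prefix-free code
Calculating: 2^(-1) + 2^(-1) + 2^(-1) + 2^(-4) + 2^(-4) + 2^(-6) + 2^(-8)
= 0.5 + 0.5 + 0.5 + 0.0625 + 0.0625 + 0.015625 + 0.00390625
= 1.6445
Since 1.6445 > 1, prefix-free code does not exist


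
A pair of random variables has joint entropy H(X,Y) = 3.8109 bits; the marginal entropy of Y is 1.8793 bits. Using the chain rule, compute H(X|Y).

Chain rule: H(X,Y) = H(X|Y) + H(Y)
H(X|Y) = H(X,Y) - H(Y) = 3.8109 - 1.8793 = 1.9316 bits


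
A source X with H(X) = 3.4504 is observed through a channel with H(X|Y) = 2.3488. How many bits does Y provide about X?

I(X;Y) = H(X) - H(X|Y)
I(X;Y) = 3.4504 - 2.3488 = 1.1016 bits


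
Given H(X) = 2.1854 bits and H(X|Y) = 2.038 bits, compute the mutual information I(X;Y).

I(X;Y) = H(X) - H(X|Y)
I(X;Y) = 2.1854 - 2.038 = 0.1474 bits


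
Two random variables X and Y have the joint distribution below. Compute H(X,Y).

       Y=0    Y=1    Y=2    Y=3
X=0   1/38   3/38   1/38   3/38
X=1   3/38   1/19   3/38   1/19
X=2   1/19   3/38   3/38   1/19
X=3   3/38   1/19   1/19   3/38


H(X,Y) = -Σ p(x,y) log₂ p(x,y)
  p(0,0)=1/38: -0.0263 × log₂(0.0263) = 0.1381
  p(0,1)=3/38: -0.0789 × log₂(0.0789) = 0.2892
  p(0,2)=1/38: -0.0263 × log₂(0.0263) = 0.1381
  p(0,3)=3/38: -0.0789 × log₂(0.0789) = 0.2892
  p(1,0)=3/38: -0.0789 × log₂(0.0789) = 0.2892
  p(1,1)=1/19: -0.0526 × log₂(0.0526) = 0.2236
  p(1,2)=3/38: -0.0789 × log₂(0.0789) = 0.2892
  p(1,3)=1/19: -0.0526 × log₂(0.0526) = 0.2236
  p(2,0)=1/19: -0.0526 × log₂(0.0526) = 0.2236
  p(2,1)=3/38: -0.0789 × log₂(0.0789) = 0.2892
  p(2,2)=3/38: -0.0789 × log₂(0.0789) = 0.2892
  p(2,3)=1/19: -0.0526 × log₂(0.0526) = 0.2236
  p(3,0)=3/38: -0.0789 × log₂(0.0789) = 0.2892
  p(3,1)=1/19: -0.0526 × log₂(0.0526) = 0.2236
  p(3,2)=1/19: -0.0526 × log₂(0.0526) = 0.2236
  p(3,3)=3/38: -0.0789 × log₂(0.0789) = 0.2892
H(X,Y) = 3.9311 bits


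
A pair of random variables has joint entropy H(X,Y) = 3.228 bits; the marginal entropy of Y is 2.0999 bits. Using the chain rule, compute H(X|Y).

Chain rule: H(X,Y) = H(X|Y) + H(Y)
H(X|Y) = H(X,Y) - H(Y) = 3.228 - 2.0999 = 1.1281 bits


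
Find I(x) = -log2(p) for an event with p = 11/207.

Information content I(x) = -log₂(p(x))
I = -log₂(11/207) = -log₂(0.0531)
I = 4.2341 bits


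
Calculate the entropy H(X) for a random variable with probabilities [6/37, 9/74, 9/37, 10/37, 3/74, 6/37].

H(X) = -Σ p(x) log₂ p(x)
  -6/37 × log₂(6/37) = 0.4256
  -9/74 × log₂(9/74) = 0.3697
  -9/37 × log₂(9/37) = 0.4961
  -10/37 × log₂(10/37) = 0.5101
  -3/74 × log₂(3/74) = 0.1875
  -6/37 × log₂(6/37) = 0.4256
H(X) = 2.4146 bits


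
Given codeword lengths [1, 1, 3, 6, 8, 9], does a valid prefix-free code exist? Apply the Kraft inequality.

Kraft inequality: Σ 2^(-l_i) ≤ 1 for prefix-free code
Calculating: 2^(-1) + 2^(-1) + 2^(-3) + 2^(-6) + 2^(-8) + 2^(-9)
= 0.5 + 0.5 + 0.125 + 0.015625 + 0.00390625 + 0.001953125
= 1.1465
Since 1.1465 > 1, prefix-free code does not exist


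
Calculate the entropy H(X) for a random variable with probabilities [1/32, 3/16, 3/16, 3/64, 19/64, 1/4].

H(X) = -Σ p(x) log₂ p(x)
  -1/32 × log₂(1/32) = 0.1562
  -3/16 × log₂(3/16) = 0.4528
  -3/16 × log₂(3/16) = 0.4528
  -3/64 × log₂(3/64) = 0.2070
  -19/64 × log₂(19/64) = 0.5201
  -1/4 × log₂(1/4) = 0.5000
H(X) = 2.2890 bits


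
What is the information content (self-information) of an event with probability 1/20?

Information content I(x) = -log₂(p(x))
I = -log₂(1/20) = -log₂(0.0500)
I = 4.3219 bits


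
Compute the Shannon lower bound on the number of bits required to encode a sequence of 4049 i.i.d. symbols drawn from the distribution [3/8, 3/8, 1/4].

Entropy H = 1.5613 bits/symbol
Minimum bits = H × n = 1.5613 × 4049
= 6321.62 bits


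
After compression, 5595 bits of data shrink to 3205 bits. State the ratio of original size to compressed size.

Compression ratio = Original / Compressed
= 5595 / 3205 = 1.75:1


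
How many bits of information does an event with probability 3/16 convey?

Information content I(x) = -log₂(p(x))
I = -log₂(3/16) = -log₂(0.1875)
I = 2.4150 bits


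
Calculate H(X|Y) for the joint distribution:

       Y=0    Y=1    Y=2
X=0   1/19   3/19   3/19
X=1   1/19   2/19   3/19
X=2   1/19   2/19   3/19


H(X|Y) = Σ_y p(y) H(X|Y=y)
  p(Y=0) = 3/19, H(X|Y=0) = 1.5850
  p(Y=1) = 7/19, H(X|Y=1) = 1.5567
  p(Y=2) = 9/19, H(X|Y=2) = 1.5850
H(X|Y) = 0.1579×1.5850 + 0.3684×1.5567 + 0.4737×1.5850 = 1.5745 bits


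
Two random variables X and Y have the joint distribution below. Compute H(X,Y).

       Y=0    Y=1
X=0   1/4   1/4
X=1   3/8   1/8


H(X,Y) = -Σ p(x,y) log₂ p(x,y)
  p(0,0)=1/4: -0.2500 × log₂(0.2500) = 0.5000
  p(0,1)=1/4: -0.2500 × log₂(0.2500) = 0.5000
  p(1,0)=3/8: -0.3750 × log₂(0.3750) = 0.5306
  p(1,1)=1/8: -0.1250 × log₂(0.1250) = 0.3750
H(X,Y) = 1.9056 bits


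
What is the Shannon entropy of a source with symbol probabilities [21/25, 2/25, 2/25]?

H(X) = -Σ p(x) log₂ p(x)
  -21/25 × log₂(21/25) = 0.2113
  -2/25 × log₂(2/25) = 0.2915
  -2/25 × log₂(2/25) = 0.2915
H(X) = 0.7943 bits


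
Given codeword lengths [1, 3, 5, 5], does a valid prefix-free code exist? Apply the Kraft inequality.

Kraft inequality: Σ 2^(-l_i) ≤ 1 for prefix-free code
Calculating: 2^(-1) + 2^(-3) + 2^(-5) + 2^(-5)
= 0.5 + 0.125 + 0.03125 + 0.03125
= 0.6875
Since 0.6875 ≤ 1, prefix-free code exists


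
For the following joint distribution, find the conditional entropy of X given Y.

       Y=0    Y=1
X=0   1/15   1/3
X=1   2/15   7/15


H(X|Y) = Σ_y p(y) H(X|Y=y)
  p(Y=0) = 1/5, H(X|Y=0) = 0.9183
  p(Y=1) = 4/5, H(X|Y=1) = 0.9799
H(X|Y) = 0.2000×0.9183 + 0.8000×0.9799 = 0.9676 bits


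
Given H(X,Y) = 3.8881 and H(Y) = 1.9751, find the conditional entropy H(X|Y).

Chain rule: H(X,Y) = H(X|Y) + H(Y)
H(X|Y) = H(X,Y) - H(Y) = 3.8881 - 1.9751 = 1.913 bits


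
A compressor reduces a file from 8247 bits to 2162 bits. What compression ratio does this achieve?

Compression ratio = Original / Compressed
= 8247 / 2162 = 3.81:1


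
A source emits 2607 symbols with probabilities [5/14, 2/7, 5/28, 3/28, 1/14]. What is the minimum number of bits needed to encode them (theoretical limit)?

Entropy H = 2.1079 bits/symbol
Minimum bits = H × n = 2.1079 × 2607
= 5495.38 bits


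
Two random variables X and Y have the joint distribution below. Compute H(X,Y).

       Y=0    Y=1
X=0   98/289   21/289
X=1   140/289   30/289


H(X,Y) = -Σ p(x,y) log₂ p(x,y)
  p(0,0)=98/289: -0.3391 × log₂(0.3391) = 0.5291
  p(0,1)=21/289: -0.0727 × log₂(0.0727) = 0.2749
  p(1,0)=140/289: -0.4844 × log₂(0.4844) = 0.5065
  p(1,1)=30/289: -0.1038 × log₂(0.1038) = 0.3392
H(X,Y) = 1.6497 bits


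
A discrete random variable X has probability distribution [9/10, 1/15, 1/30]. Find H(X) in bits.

H(X) = -Σ p(x) log₂ p(x)
  -9/10 × log₂(9/10) = 0.1368
  -1/15 × log₂(1/15) = 0.2605
  -1/30 × log₂(1/30) = 0.1636
H(X) = 0.5608 bits


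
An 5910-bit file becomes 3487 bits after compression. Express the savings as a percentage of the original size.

Space savings = (1 - Compressed/Original) × 100%
= (1 - 3487/5910) × 100%
= 41.00%


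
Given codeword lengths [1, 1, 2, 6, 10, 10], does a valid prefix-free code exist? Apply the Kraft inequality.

Kraft inequality: Σ 2^(-l_i) ≤ 1 for prefix-free code
Calculating: 2^(-1) + 2^(-1) + 2^(-2) + 2^(-6) + 2^(-10) + 2^(-10)
= 0.5 + 0.5 + 0.25 + 0.015625 + 0.0009765625 + 0.0009765625
= 1.2676
Since 1.2676 > 1, prefix-free code does not exist


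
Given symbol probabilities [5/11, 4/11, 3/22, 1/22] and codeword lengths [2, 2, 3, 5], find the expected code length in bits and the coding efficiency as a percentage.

Average length L = Σ p_i × l_i = 2.2727 bits
Entropy H = 1.6424 bits
Efficiency η = H/L × 100% = 72.27%


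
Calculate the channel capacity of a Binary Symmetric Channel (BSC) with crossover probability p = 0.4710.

For BSC with error probability p:
C = 1 - H(p) where H(p) is binary entropy
H(0.4710) = -0.4710 × log₂(0.4710) - 0.5290 × log₂(0.5290)
H(p) = 0.9976
C = 1 - 0.9976 = 0.0024 bits/use


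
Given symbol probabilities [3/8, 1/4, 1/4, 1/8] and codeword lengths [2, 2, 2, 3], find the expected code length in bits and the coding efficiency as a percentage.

Average length L = Σ p_i × l_i = 2.1250 bits
Entropy H = 1.9056 bits
Efficiency η = H/L × 100% = 89.68%


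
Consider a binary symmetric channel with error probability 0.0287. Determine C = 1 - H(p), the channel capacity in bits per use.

For BSC with error probability p:
C = 1 - H(p) where H(p) is binary entropy
H(0.0287) = -0.0287 × log₂(0.0287) - 0.9713 × log₂(0.9713)
H(p) = 0.1878
C = 1 - 0.1878 = 0.8122 bits/use


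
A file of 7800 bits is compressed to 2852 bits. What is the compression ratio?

Compression ratio = Original / Compressed
= 7800 / 2852 = 2.73:1


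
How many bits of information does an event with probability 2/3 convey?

Information content I(x) = -log₂(p(x))
I = -log₂(2/3) = -log₂(0.6667)
I = 0.5850 bits


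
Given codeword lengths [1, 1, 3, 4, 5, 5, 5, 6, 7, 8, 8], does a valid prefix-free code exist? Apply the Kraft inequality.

Kraft inequality: Σ 2^(-l_i) ≤ 1 for prefix-free code
Calculating: 2^(-1) + 2^(-1) + 2^(-3) + 2^(-4) + 2^(-5) + 2^(-5) + 2^(-5) + 2^(-6) + 2^(-7) + 2^(-8) + 2^(-8)
= 0.5 + 0.5 + 0.125 + 0.0625 + 0.03125 + 0.03125 + 0.03125 + 0.015625 + 0.0078125 + 0.00390625 + 0.00390625
= 1.3125
Since 1.3125 > 1, prefix-free code does not exist


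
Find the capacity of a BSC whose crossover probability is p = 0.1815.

For BSC with error probability p:
C = 1 - H(p) where H(p) is binary entropy
H(0.1815) = -0.1815 × log₂(0.1815) - 0.8185 × log₂(0.8185)
H(p) = 0.6833
C = 1 - 0.6833 = 0.3167 bits/use


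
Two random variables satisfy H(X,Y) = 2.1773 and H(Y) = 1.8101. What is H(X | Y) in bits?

Chain rule: H(X,Y) = H(X|Y) + H(Y)
H(X|Y) = H(X,Y) - H(Y) = 2.1773 - 1.8101 = 0.3672 bits


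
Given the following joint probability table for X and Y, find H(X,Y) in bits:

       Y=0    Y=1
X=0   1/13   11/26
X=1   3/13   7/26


H(X,Y) = -Σ p(x,y) log₂ p(x,y)
  p(0,0)=1/13: -0.0769 × log₂(0.0769) = 0.2846
  p(0,1)=11/26: -0.4231 × log₂(0.4231) = 0.5250
  p(1,0)=3/13: -0.2308 × log₂(0.2308) = 0.4882
  p(1,1)=7/26: -0.2692 × log₂(0.2692) = 0.5097
H(X,Y) = 1.8076 bits


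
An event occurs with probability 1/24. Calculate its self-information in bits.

Information content I(x) = -log₂(p(x))
I = -log₂(1/24) = -log₂(0.0417)
I = 4.5850 bits


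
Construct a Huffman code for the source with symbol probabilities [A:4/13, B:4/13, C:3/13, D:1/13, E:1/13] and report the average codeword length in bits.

Huffman tree construction:
Combine smallest probabilities repeatedly
Resulting codes:
  A: 10 (length 2)
  B: 11 (length 2)
  C: 01 (length 2)
  D: 000 (length 3)
  E: 001 (length 3)
Average length = Σ p(s) × length(s) = 2.1538 bits


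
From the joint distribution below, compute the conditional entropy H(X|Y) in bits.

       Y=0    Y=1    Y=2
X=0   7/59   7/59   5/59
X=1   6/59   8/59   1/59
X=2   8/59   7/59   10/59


H(X|Y) = Σ_y p(y) H(X|Y=y)
  p(Y=0) = 21/59, H(X|Y=0) = 1.5751
  p(Y=1) = 22/59, H(X|Y=1) = 1.5820
  p(Y=2) = 16/59, H(X|Y=2) = 1.1982
H(X|Y) = 0.3559×1.5751 + 0.3729×1.5820 + 0.2712×1.1982 = 1.4755 bits


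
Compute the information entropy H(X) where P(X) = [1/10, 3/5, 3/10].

H(X) = -Σ p(x) log₂ p(x)
  -1/10 × log₂(1/10) = 0.3322
  -3/5 × log₂(3/5) = 0.4422
  -3/10 × log₂(3/10) = 0.5211
H(X) = 1.2955 bits


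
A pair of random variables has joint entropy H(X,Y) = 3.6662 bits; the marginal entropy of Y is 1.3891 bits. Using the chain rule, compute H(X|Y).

Chain rule: H(X,Y) = H(X|Y) + H(Y)
H(X|Y) = H(X,Y) - H(Y) = 3.6662 - 1.3891 = 2.2771 bits


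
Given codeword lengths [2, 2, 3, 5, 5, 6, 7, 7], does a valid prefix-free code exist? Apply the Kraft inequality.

Kraft inequality: Σ 2^(-l_i) ≤ 1 for prefix-free code
Calculating: 2^(-2) + 2^(-2) + 2^(-3) + 2^(-5) + 2^(-5) + 2^(-6) + 2^(-7) + 2^(-7)
= 0.25 + 0.25 + 0.125 + 0.03125 + 0.03125 + 0.015625 + 0.0078125 + 0.0078125
= 0.7188
Since 0.7188 ≤ 1, prefix-free code exists


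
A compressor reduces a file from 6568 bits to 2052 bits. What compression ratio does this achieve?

Compression ratio = Original / Compressed
= 6568 / 2052 = 3.20:1


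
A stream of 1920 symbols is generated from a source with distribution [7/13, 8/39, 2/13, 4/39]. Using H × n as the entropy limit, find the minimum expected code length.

Entropy H = 1.7021 bits/symbol
Minimum bits = H × n = 1.7021 × 1920
= 3268.05 bits


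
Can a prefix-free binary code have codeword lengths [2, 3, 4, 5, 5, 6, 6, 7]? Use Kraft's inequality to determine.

Kraft inequality: Σ 2^(-l_i) ≤ 1 for prefix-free code
Calculating: 2^(-2) + 2^(-3) + 2^(-4) + 2^(-5) + 2^(-5) + 2^(-6) + 2^(-6) + 2^(-7)
= 0.25 + 0.125 + 0.0625 + 0.03125 + 0.03125 + 0.015625 + 0.015625 + 0.0078125
= 0.5391
Since 0.5391 ≤ 1, prefix-free code exists


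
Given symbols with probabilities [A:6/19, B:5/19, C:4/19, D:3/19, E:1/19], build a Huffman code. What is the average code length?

Huffman tree construction:
Combine smallest probabilities repeatedly
Resulting codes:
  A: 11 (length 2)
  B: 10 (length 2)
  C: 00 (length 2)
  D: 011 (length 3)
  E: 010 (length 3)
Average length = Σ p(s) × length(s) = 2.2105 bits


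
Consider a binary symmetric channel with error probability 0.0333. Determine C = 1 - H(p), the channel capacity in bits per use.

For BSC with error probability p:
C = 1 - H(p) where H(p) is binary entropy
H(0.0333) = -0.0333 × log₂(0.0333) - 0.9667 × log₂(0.9667)
H(p) = 0.2107
C = 1 - 0.2107 = 0.7893 bits/use


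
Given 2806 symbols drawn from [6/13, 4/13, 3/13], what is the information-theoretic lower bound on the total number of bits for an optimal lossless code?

Entropy H = 1.5262 bits/symbol
Minimum bits = H × n = 1.5262 × 2806
= 4282.62 bits


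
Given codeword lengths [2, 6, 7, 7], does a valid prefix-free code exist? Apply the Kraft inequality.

Kraft inequality: Σ 2^(-l_i) ≤ 1 for prefix-free code
Calculating: 2^(-2) + 2^(-6) + 2^(-7) + 2^(-7)
= 0.25 + 0.015625 + 0.0078125 + 0.0078125
= 0.2812
Since 0.2812 ≤ 1, prefix-free code exists


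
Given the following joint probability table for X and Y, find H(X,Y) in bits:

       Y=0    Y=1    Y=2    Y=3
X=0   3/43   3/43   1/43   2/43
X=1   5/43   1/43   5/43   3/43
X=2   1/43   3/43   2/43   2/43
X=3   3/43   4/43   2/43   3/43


H(X,Y) = -Σ p(x,y) log₂ p(x,y)
  p(0,0)=3/43: -0.0698 × log₂(0.0698) = 0.2680
  p(0,1)=3/43: -0.0698 × log₂(0.0698) = 0.2680
  p(0,2)=1/43: -0.0233 × log₂(0.0233) = 0.1262
  p(0,3)=2/43: -0.0465 × log₂(0.0465) = 0.2059
  p(1,0)=5/43: -0.1163 × log₂(0.1163) = 0.3610
  p(1,1)=1/43: -0.0233 × log₂(0.0233) = 0.1262
  p(1,2)=5/43: -0.1163 × log₂(0.1163) = 0.3610
  p(1,3)=3/43: -0.0698 × log₂(0.0698) = 0.2680
  p(2,0)=1/43: -0.0233 × log₂(0.0233) = 0.1262
  p(2,1)=3/43: -0.0698 × log₂(0.0698) = 0.2680
  p(2,2)=2/43: -0.0465 × log₂(0.0465) = 0.2059
  p(2,3)=2/43: -0.0465 × log₂(0.0465) = 0.2059
  p(3,0)=3/43: -0.0698 × log₂(0.0698) = 0.2680
  p(3,1)=4/43: -0.0930 × log₂(0.0930) = 0.3187
  p(3,2)=2/43: -0.0465 × log₂(0.0465) = 0.2059
  p(3,3)=3/43: -0.0698 × log₂(0.0698) = 0.2680
H(X,Y) = 3.8507 bits


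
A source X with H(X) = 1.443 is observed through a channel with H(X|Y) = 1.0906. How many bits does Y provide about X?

I(X;Y) = H(X) - H(X|Y)
I(X;Y) = 1.443 - 1.0906 = 0.3524 bits


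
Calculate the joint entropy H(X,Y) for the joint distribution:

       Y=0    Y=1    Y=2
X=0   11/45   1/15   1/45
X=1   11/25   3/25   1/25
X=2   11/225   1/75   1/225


H(X,Y) = -Σ p(x,y) log₂ p(x,y)
  p(0,0)=11/45: -0.2444 × log₂(0.2444) = 0.4968
  p(0,1)=1/15: -0.0667 × log₂(0.0667) = 0.2605
  p(0,2)=1/45: -0.0222 × log₂(0.0222) = 0.1220
  p(1,0)=11/25: -0.4400 × log₂(0.4400) = 0.5211
  p(1,1)=3/25: -0.1200 × log₂(0.1200) = 0.3671
  p(1,2)=1/25: -0.0400 × log₂(0.0400) = 0.1858
  p(2,0)=11/225: -0.0489 × log₂(0.0489) = 0.2129
  p(2,1)=1/75: -0.0133 × log₂(0.0133) = 0.0831
  p(2,2)=1/225: -0.0044 × log₂(0.0044) = 0.0347
H(X,Y) = 2.2839 bits


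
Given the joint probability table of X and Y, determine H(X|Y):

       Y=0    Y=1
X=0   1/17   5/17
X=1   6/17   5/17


H(X|Y) = Σ_y p(y) H(X|Y=y)
  p(Y=0) = 7/17, H(X|Y=0) = 0.5917
  p(Y=1) = 10/17, H(X|Y=1) = 1.0000
H(X|Y) = 0.4118×0.5917 + 0.5882×1.0000 = 0.8319 bits


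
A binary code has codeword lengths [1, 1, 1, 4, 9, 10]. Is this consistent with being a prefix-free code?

Kraft inequality: Σ 2^(-l_i) ≤ 1 for prefix-free code
Calculating: 2^(-1) + 2^(-1) + 2^(-1) + 2^(-4) + 2^(-9) + 2^(-10)
= 0.5 + 0.5 + 0.5 + 0.0625 + 0.001953125 + 0.0009765625
= 1.5654
Since 1.5654 > 1, prefix-free code does not exist


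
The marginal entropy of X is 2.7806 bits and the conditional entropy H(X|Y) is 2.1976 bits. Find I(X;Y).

I(X;Y) = H(X) - H(X|Y)
I(X;Y) = 2.7806 - 2.1976 = 0.583 bits


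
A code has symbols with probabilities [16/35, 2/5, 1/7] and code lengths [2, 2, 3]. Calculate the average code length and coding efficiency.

Average length L = Σ p_i × l_i = 2.1429 bits
Entropy H = 1.4461 bits
Efficiency η = H/L × 100% = 67.48%


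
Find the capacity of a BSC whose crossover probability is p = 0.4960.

For BSC with error probability p:
C = 1 - H(p) where H(p) is binary entropy
H(0.4960) = -0.4960 × log₂(0.4960) - 0.5040 × log₂(0.5040)
H(p) = 1.0000
C = 1 - 1.0000 = 0.0000 bits/use


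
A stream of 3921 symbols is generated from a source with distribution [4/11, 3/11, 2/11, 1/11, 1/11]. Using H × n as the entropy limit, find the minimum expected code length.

Entropy H = 2.1181 bits/symbol
Minimum bits = H × n = 2.1181 × 3921
= 8304.98 bits


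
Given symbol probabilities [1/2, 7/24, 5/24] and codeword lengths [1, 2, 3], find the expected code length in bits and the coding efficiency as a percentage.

Average length L = Σ p_i × l_i = 1.7083 bits
Entropy H = 1.4899 bits
Efficiency η = H/L × 100% = 87.22%


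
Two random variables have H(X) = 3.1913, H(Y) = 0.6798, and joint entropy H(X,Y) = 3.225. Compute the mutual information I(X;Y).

I(X;Y) = H(X) + H(Y) - H(X,Y)
I(X;Y) = 3.1913 + 0.6798 - 3.225 = 0.6461 bits


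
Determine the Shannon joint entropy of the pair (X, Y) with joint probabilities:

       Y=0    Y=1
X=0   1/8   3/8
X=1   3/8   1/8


H(X,Y) = -Σ p(x,y) log₂ p(x,y)
  p(0,0)=1/8: -0.1250 × log₂(0.1250) = 0.3750
  p(0,1)=3/8: -0.3750 × log₂(0.3750) = 0.5306
  p(1,0)=3/8: -0.3750 × log₂(0.3750) = 0.5306
  p(1,1)=1/8: -0.1250 × log₂(0.1250) = 0.3750
H(X,Y) = 1.8113 bits


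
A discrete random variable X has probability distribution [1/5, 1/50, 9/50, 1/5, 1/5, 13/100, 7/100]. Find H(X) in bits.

H(X) = -Σ p(x) log₂ p(x)
  -1/5 × log₂(1/5) = 0.4644
  -1/50 × log₂(1/50) = 0.1129
  -9/50 × log₂(9/50) = 0.4453
  -1/5 × log₂(1/5) = 0.4644
  -1/5 × log₂(1/5) = 0.4644
  -13/100 × log₂(13/100) = 0.3826
  -7/100 × log₂(7/100) = 0.2686
H(X) = 2.6025 bits


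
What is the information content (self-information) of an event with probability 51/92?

Information content I(x) = -log₂(p(x))
I = -log₂(51/92) = -log₂(0.5543)
I = 0.8511 bits


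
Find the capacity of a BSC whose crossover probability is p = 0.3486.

For BSC with error probability p:
C = 1 - H(p) where H(p) is binary entropy
H(0.3486) = -0.3486 × log₂(0.3486) - 0.6514 × log₂(0.6514)
H(p) = 0.9328
C = 1 - 0.9328 = 0.0672 bits/use


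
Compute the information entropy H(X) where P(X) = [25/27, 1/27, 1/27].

H(X) = -Σ p(x) log₂ p(x)
  -25/27 × log₂(25/27) = 0.1028
  -1/27 × log₂(1/27) = 0.1761
  -1/27 × log₂(1/27) = 0.1761
H(X) = 0.4550 bits


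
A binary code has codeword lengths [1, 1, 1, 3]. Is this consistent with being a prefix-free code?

Kraft inequality: Σ 2^(-l_i) ≤ 1 for prefix-free code
Calculating: 2^(-1) + 2^(-1) + 2^(-1) + 2^(-3)
= 0.5 + 0.5 + 0.5 + 0.125
= 1.6250
Since 1.6250 > 1, prefix-free code does not exist


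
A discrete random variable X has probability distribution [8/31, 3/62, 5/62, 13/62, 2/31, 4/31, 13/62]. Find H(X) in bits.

H(X) = -Σ p(x) log₂ p(x)
  -8/31 × log₂(8/31) = 0.5043
  -3/62 × log₂(3/62) = 0.2114
  -5/62 × log₂(5/62) = 0.2929
  -13/62 × log₂(13/62) = 0.4726
  -2/31 × log₂(2/31) = 0.2551
  -4/31 × log₂(4/31) = 0.3812
  -13/62 × log₂(13/62) = 0.4726
H(X) = 2.5901 bits


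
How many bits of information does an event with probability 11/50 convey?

Information content I(x) = -log₂(p(x))
I = -log₂(11/50) = -log₂(0.2200)
I = 2.1844 bits


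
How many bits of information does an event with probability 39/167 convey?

Information content I(x) = -log₂(p(x))
I = -log₂(39/167) = -log₂(0.2335)
I = 2.0983 bits


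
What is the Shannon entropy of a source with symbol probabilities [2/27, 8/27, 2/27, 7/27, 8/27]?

H(X) = -Σ p(x) log₂ p(x)
  -2/27 × log₂(2/27) = 0.2781
  -8/27 × log₂(8/27) = 0.5200
  -2/27 × log₂(2/27) = 0.2781
  -7/27 × log₂(7/27) = 0.5049
  -8/27 × log₂(8/27) = 0.5200
H(X) = 2.1011 bits


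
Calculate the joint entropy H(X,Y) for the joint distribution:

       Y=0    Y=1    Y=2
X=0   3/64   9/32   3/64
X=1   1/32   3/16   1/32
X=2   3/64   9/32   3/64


H(X,Y) = -Σ p(x,y) log₂ p(x,y)
  p(0,0)=3/64: -0.0469 × log₂(0.0469) = 0.2070
  p(0,1)=9/32: -0.2812 × log₂(0.2812) = 0.5147
  p(0,2)=3/64: -0.0469 × log₂(0.0469) = 0.2070
  p(1,0)=1/32: -0.0312 × log₂(0.0312) = 0.1562
  p(1,1)=3/16: -0.1875 × log₂(0.1875) = 0.4528
  p(1,2)=1/32: -0.0312 × log₂(0.0312) = 0.1562
  p(2,0)=3/64: -0.0469 × log₂(0.0469) = 0.2070
  p(2,1)=9/32: -0.2812 × log₂(0.2812) = 0.5147
  p(2,2)=3/64: -0.0469 × log₂(0.0469) = 0.2070
H(X,Y) = 2.6226 bits


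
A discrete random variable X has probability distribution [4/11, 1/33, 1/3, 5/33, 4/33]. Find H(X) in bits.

H(X) = -Σ p(x) log₂ p(x)
  -4/11 × log₂(4/11) = 0.5307
  -1/33 × log₂(1/33) = 0.1529
  -1/3 × log₂(1/3) = 0.5283
  -5/33 × log₂(5/33) = 0.4125
  -4/33 × log₂(4/33) = 0.3690
H(X) = 1.9934 bits


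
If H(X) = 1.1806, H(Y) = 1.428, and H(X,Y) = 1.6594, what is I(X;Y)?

I(X;Y) = H(X) + H(Y) - H(X,Y)
I(X;Y) = 1.1806 + 1.428 - 1.6594 = 0.9492 bits


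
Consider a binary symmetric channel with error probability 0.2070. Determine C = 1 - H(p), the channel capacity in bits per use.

For BSC with error probability p:
C = 1 - H(p) where H(p) is binary entropy
H(0.2070) = -0.2070 × log₂(0.2070) - 0.7930 × log₂(0.7930)
H(p) = 0.7357
C = 1 - 0.7357 = 0.2643 bits/use


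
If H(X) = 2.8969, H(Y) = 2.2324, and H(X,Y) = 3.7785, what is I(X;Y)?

I(X;Y) = H(X) + H(Y) - H(X,Y)
I(X;Y) = 2.8969 + 2.2324 - 3.7785 = 1.3508 bits


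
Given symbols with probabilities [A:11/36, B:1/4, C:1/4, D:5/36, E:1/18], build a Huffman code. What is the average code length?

Huffman tree construction:
Combine smallest probabilities repeatedly
Resulting codes:
  A: 11 (length 2)
  B: 01 (length 2)
  C: 10 (length 2)
  D: 001 (length 3)
  E: 000 (length 3)
Average length = Σ p(s) × length(s) = 2.1944 bits


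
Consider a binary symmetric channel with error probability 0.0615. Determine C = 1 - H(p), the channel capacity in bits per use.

For BSC with error probability p:
C = 1 - H(p) where H(p) is binary entropy
H(0.0615) = -0.0615 × log₂(0.0615) - 0.9385 × log₂(0.9385)
H(p) = 0.3334
C = 1 - 0.3334 = 0.6666 bits/use


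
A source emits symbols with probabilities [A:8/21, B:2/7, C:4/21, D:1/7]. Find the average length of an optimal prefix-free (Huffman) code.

Huffman tree construction:
Combine smallest probabilities repeatedly
Resulting codes:
  A: 0 (length 1)
  B: 10 (length 2)
  C: 111 (length 3)
  D: 110 (length 3)
Average length = Σ p(s) × length(s) = 1.9524 bits


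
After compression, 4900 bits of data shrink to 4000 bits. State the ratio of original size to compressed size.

Compression ratio = Original / Compressed
= 4900 / 4000 = 1.23:1


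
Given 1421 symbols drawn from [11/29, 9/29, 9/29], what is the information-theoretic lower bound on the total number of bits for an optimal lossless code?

Entropy H = 1.5782 bits/symbol
Minimum bits = H × n = 1.5782 × 1421
= 2242.68 bits


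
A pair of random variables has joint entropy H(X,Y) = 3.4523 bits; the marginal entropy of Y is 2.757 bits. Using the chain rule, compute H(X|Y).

Chain rule: H(X,Y) = H(X|Y) + H(Y)
H(X|Y) = H(X,Y) - H(Y) = 3.4523 - 2.757 = 0.6953 bits


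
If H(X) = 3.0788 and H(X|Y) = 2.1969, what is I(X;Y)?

I(X;Y) = H(X) - H(X|Y)
I(X;Y) = 3.0788 - 2.1969 = 0.8819 bits


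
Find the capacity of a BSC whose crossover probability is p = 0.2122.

For BSC with error probability p:
C = 1 - H(p) where H(p) is binary entropy
H(0.2122) = -0.2122 × log₂(0.2122) - 0.7878 × log₂(0.7878)
H(p) = 0.7457
C = 1 - 0.7457 = 0.2543 bits/use


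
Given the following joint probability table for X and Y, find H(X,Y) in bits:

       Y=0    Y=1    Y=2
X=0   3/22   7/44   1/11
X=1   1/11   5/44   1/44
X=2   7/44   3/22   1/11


H(X,Y) = -Σ p(x,y) log₂ p(x,y)
  p(0,0)=3/22: -0.1364 × log₂(0.1364) = 0.3920
  p(0,1)=7/44: -0.1591 × log₂(0.1591) = 0.4219
  p(0,2)=1/11: -0.0909 × log₂(0.0909) = 0.3145
  p(1,0)=1/11: -0.0909 × log₂(0.0909) = 0.3145
  p(1,1)=5/44: -0.1136 × log₂(0.1136) = 0.3565
  p(1,2)=1/44: -0.0227 × log₂(0.0227) = 0.1241
  p(2,0)=7/44: -0.1591 × log₂(0.1591) = 0.4219
  p(2,1)=3/22: -0.1364 × log₂(0.1364) = 0.3920
  p(2,2)=1/11: -0.0909 × log₂(0.0909) = 0.3145
H(X,Y) = 3.0519 bits


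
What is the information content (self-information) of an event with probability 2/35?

Information content I(x) = -log₂(p(x))
I = -log₂(2/35) = -log₂(0.0571)
I = 4.1293 bits


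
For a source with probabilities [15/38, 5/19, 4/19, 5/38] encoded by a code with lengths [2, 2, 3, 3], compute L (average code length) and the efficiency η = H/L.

Average length L = Σ p_i × l_i = 2.3421 bits
Entropy H = 1.8944 bits
Efficiency η = H/L × 100% = 80.89%


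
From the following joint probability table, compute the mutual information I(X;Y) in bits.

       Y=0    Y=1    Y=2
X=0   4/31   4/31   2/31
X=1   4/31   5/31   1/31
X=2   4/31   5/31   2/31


H(X) = 1.5835, H(Y) = 1.4725, H(X,Y) = 3.0439
I(X;Y) = H(X) + H(Y) - H(X,Y) = 0.0121 bits


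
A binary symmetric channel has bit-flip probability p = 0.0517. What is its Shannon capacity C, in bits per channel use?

For BSC with error probability p:
C = 1 - H(p) where H(p) is binary entropy
H(0.0517) = -0.0517 × log₂(0.0517) - 0.9483 × log₂(0.9483)
H(p) = 0.2936
C = 1 - 0.2936 = 0.7064 bits/use


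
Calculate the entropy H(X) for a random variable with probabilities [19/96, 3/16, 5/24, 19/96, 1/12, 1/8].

H(X) = -Σ p(x) log₂ p(x)
  -19/96 × log₂(19/96) = 0.4625
  -3/16 × log₂(3/16) = 0.4528
  -5/24 × log₂(5/24) = 0.4715
  -19/96 × log₂(19/96) = 0.4625
  -1/12 × log₂(1/12) = 0.2987
  -1/8 × log₂(1/8) = 0.3750
H(X) = 2.5231 bits


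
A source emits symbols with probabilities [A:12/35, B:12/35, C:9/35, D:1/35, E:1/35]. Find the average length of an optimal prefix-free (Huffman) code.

Huffman tree construction:
Combine smallest probabilities repeatedly
Resulting codes:
  A: 11 (length 2)
  B: 0 (length 1)
  C: 101 (length 3)
  D: 1000 (length 4)
  E: 1001 (length 4)
Average length = Σ p(s) × length(s) = 2.0286 bits


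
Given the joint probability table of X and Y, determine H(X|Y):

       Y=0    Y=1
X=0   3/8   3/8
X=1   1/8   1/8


H(X|Y) = Σ_y p(y) H(X|Y=y)
  p(Y=0) = 1/2, H(X|Y=0) = 0.8113
  p(Y=1) = 1/2, H(X|Y=1) = 0.8113
H(X|Y) = 0.5000×0.8113 + 0.5000×0.8113 = 0.8113 bits


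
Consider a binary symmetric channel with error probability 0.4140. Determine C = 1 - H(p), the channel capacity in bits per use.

For BSC with error probability p:
C = 1 - H(p) where H(p) is binary entropy
H(0.4140) = -0.4140 × log₂(0.4140) - 0.5860 × log₂(0.5860)
H(p) = 0.9786
C = 1 - 0.9786 = 0.0214 bits/use


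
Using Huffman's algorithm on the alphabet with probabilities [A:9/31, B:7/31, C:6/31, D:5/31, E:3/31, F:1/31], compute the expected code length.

Huffman tree construction:
Combine smallest probabilities repeatedly
Resulting codes:
  A: 10 (length 2)
  B: 01 (length 2)
  C: 00 (length 2)
  D: 111 (length 3)
  E: 1101 (length 4)
  F: 1100 (length 4)
Average length = Σ p(s) × length(s) = 2.4194 bits


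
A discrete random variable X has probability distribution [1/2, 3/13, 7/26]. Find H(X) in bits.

H(X) = -Σ p(x) log₂ p(x)
  -1/2 × log₂(1/2) = 0.5000
  -3/13 × log₂(3/13) = 0.4882
  -7/26 × log₂(7/26) = 0.5097
H(X) = 1.4979 bits


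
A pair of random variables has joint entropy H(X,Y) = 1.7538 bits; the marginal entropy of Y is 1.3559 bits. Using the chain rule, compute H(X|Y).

Chain rule: H(X,Y) = H(X|Y) + H(Y)
H(X|Y) = H(X,Y) - H(Y) = 1.7538 - 1.3559 = 0.3979 bits


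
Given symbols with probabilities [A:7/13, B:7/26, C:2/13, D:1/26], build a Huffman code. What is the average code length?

Huffman tree construction:
Combine smallest probabilities repeatedly
Resulting codes:
  A: 1 (length 1)
  B: 01 (length 2)
  C: 001 (length 3)
  D: 000 (length 3)
Average length = Σ p(s) × length(s) = 1.6538 bits


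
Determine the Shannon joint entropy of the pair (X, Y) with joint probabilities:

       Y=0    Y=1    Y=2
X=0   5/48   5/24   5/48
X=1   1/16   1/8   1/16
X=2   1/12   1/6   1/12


H(X,Y) = -Σ p(x,y) log₂ p(x,y)
  p(0,0)=5/48: -0.1042 × log₂(0.1042) = 0.3399
  p(0,1)=5/24: -0.2083 × log₂(0.2083) = 0.4715
  p(0,2)=5/48: -0.1042 × log₂(0.1042) = 0.3399
  p(1,0)=1/16: -0.0625 × log₂(0.0625) = 0.2500
  p(1,1)=1/8: -0.1250 × log₂(0.1250) = 0.3750
  p(1,2)=1/16: -0.0625 × log₂(0.0625) = 0.2500
  p(2,0)=1/12: -0.0833 × log₂(0.0833) = 0.2987
  p(2,1)=1/6: -0.1667 × log₂(0.1667) = 0.4308
  p(2,2)=1/12: -0.0833 × log₂(0.0833) = 0.2987
H(X,Y) = 3.0546 bits


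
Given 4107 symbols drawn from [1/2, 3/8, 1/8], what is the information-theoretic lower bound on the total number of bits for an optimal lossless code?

Entropy H = 1.4056 bits/symbol
Minimum bits = H × n = 1.4056 × 4107
= 5772.96 bits


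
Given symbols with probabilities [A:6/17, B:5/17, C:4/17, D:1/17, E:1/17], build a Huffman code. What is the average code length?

Huffman tree construction:
Combine smallest probabilities repeatedly
Resulting codes:
  A: 11 (length 2)
  B: 10 (length 2)
  C: 01 (length 2)
  D: 000 (length 3)
  E: 001 (length 3)
Average length = Σ p(s) × length(s) = 2.1176 bits


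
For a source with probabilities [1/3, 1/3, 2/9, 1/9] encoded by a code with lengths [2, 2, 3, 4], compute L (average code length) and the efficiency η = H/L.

Average length L = Σ p_i × l_i = 2.4444 bits
Entropy H = 1.8911 bits
Efficiency η = H/L × 100% = 77.36%


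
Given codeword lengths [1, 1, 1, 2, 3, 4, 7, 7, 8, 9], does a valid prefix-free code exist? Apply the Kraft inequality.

Kraft inequality: Σ 2^(-l_i) ≤ 1 for prefix-free code
Calculating: 2^(-1) + 2^(-1) + 2^(-1) + 2^(-2) + 2^(-3) + 2^(-4) + 2^(-7) + 2^(-7) + 2^(-8) + 2^(-9)
= 0.5 + 0.5 + 0.5 + 0.25 + 0.125 + 0.0625 + 0.0078125 + 0.0078125 + 0.00390625 + 0.001953125
= 1.9590
Since 1.9590 > 1, prefix-free code does not exist


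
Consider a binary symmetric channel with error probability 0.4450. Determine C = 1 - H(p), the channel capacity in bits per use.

For BSC with error probability p:
C = 1 - H(p) where H(p) is binary entropy
H(0.4450) = -0.4450 × log₂(0.4450) - 0.5550 × log₂(0.5550)
H(p) = 0.9913
C = 1 - 0.9913 = 0.0087 bits/use


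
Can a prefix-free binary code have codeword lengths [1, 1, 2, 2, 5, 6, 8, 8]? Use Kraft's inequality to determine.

Kraft inequality: Σ 2^(-l_i) ≤ 1 for prefix-free code
Calculating: 2^(-1) + 2^(-1) + 2^(-2) + 2^(-2) + 2^(-5) + 2^(-6) + 2^(-8) + 2^(-8)
= 0.5 + 0.5 + 0.25 + 0.25 + 0.03125 + 0.015625 + 0.00390625 + 0.00390625
= 1.5547
Since 1.5547 > 1, prefix-free code does not exist


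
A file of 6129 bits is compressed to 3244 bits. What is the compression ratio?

Compression ratio = Original / Compressed
= 6129 / 3244 = 1.89:1


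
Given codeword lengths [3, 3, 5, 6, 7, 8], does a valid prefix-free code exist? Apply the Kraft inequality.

Kraft inequality: Σ 2^(-l_i) ≤ 1 for prefix-free code
Calculating: 2^(-3) + 2^(-3) + 2^(-5) + 2^(-6) + 2^(-7) + 2^(-8)
= 0.125 + 0.125 + 0.03125 + 0.015625 + 0.0078125 + 0.00390625
= 0.3086
Since 0.3086 ≤ 1, prefix-free code exists


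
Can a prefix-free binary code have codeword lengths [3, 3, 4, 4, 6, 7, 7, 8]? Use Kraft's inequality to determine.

Kraft inequality: Σ 2^(-l_i) ≤ 1 for prefix-free code
Calculating: 2^(-3) + 2^(-3) + 2^(-4) + 2^(-4) + 2^(-6) + 2^(-7) + 2^(-7) + 2^(-8)
= 0.125 + 0.125 + 0.0625 + 0.0625 + 0.015625 + 0.0078125 + 0.0078125 + 0.00390625
= 0.4102
Since 0.4102 ≤ 1, prefix-free code exists


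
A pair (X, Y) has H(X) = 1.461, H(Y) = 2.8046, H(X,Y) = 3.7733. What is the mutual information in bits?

I(X;Y) = H(X) + H(Y) - H(X,Y)
I(X;Y) = 1.461 + 2.8046 - 3.7733 = 0.4923 bits


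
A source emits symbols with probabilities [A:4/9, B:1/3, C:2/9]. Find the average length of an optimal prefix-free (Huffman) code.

Huffman tree construction:
Combine smallest probabilities repeatedly
Resulting codes:
  A: 0 (length 1)
  B: 11 (length 2)
  C: 10 (length 2)
Average length = Σ p(s) × length(s) = 1.5556 bits
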